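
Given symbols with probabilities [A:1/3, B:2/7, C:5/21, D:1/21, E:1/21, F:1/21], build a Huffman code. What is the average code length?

Huffman tree construction:
Combine smallest probabilities repeatedly
Resulting codes:
  A: 11 (length 2)
  B: 10 (length 2)
  C: 01 (length 2)
  D: 0010 (length 4)
  E: 0011 (length 4)
  F: 000 (length 3)
Average length = Σ p(s) × length(s) = 2.2381 bits


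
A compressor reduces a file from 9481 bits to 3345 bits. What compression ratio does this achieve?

Compression ratio = Original / Compressed
= 9481 / 3345 = 2.83:1


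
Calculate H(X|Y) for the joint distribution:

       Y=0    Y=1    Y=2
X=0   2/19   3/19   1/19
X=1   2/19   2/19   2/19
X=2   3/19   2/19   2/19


H(X|Y) = Σ_y p(y) H(X|Y=y)
  p(Y=0) = 7/19, H(X|Y=0) = 1.5567
  p(Y=1) = 7/19, H(X|Y=1) = 1.5567
  p(Y=2) = 5/19, H(X|Y=2) = 1.5219
H(X|Y) = 0.3684×1.5567 + 0.3684×1.5567 + 0.2632×1.5219 = 1.5475 bits


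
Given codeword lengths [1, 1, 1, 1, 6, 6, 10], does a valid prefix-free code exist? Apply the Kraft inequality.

Kraft inequality: Σ 2^(-l_i) ≤ 1 for prefix-free code
Calculating: 2^(-1) + 2^(-1) + 2^(-1) + 2^(-1) + 2^(-6) + 2^(-6) + 2^(-10)
= 0.5 + 0.5 + 0.5 + 0.5 + 0.015625 + 0.015625 + 0.0009765625
= 2.0322
Since 2.0322 > 1, prefix-free code does not exist


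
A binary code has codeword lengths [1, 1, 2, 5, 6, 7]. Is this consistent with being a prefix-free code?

Kraft inequality: Σ 2^(-l_i) ≤ 1 for prefix-free code
Calculating: 2^(-1) + 2^(-1) + 2^(-2) + 2^(-5) + 2^(-6) + 2^(-7)
= 0.5 + 0.5 + 0.25 + 0.03125 + 0.015625 + 0.0078125
= 1.3047
Since 1.3047 > 1, prefix-free code does not exist


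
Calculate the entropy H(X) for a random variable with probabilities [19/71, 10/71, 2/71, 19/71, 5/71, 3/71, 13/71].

H(X) = -Σ p(x) log₂ p(x)
  -19/71 × log₂(19/71) = 0.5089
  -10/71 × log₂(10/71) = 0.3983
  -2/71 × log₂(2/71) = 0.1451
  -19/71 × log₂(19/71) = 0.5089
  -5/71 × log₂(5/71) = 0.2696
  -3/71 × log₂(3/71) = 0.1929
  -13/71 × log₂(13/71) = 0.4485
H(X) = 2.4721 bits


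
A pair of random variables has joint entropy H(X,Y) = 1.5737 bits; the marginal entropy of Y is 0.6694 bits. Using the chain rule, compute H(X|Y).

Chain rule: H(X,Y) = H(X|Y) + H(Y)
H(X|Y) = H(X,Y) - H(Y) = 1.5737 - 0.6694 = 0.9043 bits


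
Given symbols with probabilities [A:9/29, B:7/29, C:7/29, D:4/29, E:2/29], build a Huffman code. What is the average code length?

Huffman tree construction:
Combine smallest probabilities repeatedly
Resulting codes:
  A: 11 (length 2)
  B: 01 (length 2)
  C: 10 (length 2)
  D: 001 (length 3)
  E: 000 (length 3)
Average length = Σ p(s) × length(s) = 2.2069 bits


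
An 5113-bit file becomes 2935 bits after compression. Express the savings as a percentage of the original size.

Space savings = (1 - Compressed/Original) × 100%
= (1 - 2935/5113) × 100%
= 42.60%


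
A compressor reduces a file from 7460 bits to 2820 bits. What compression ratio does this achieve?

Compression ratio = Original / Compressed
= 7460 / 2820 = 2.65:1


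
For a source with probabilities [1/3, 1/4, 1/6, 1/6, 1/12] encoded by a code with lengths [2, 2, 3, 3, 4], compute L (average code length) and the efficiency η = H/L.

Average length L = Σ p_i × l_i = 2.5000 bits
Entropy H = 2.1887 bits
Efficiency η = H/L × 100% = 87.55%


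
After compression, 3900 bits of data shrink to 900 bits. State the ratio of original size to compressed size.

Compression ratio = Original / Compressed
= 3900 / 900 = 4.33:1


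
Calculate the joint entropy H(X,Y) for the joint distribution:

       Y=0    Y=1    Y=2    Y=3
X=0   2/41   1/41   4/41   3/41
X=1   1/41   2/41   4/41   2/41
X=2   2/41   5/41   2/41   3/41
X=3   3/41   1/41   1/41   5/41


H(X,Y) = -Σ p(x,y) log₂ p(x,y)
  p(0,0)=2/41: -0.0488 × log₂(0.0488) = 0.2126
  p(0,1)=1/41: -0.0244 × log₂(0.0244) = 0.1307
  p(0,2)=4/41: -0.0976 × log₂(0.0976) = 0.3276
  p(0,3)=3/41: -0.0732 × log₂(0.0732) = 0.2760
  p(1,0)=1/41: -0.0244 × log₂(0.0244) = 0.1307
  p(1,1)=2/41: -0.0488 × log₂(0.0488) = 0.2126
  p(1,2)=4/41: -0.0976 × log₂(0.0976) = 0.3276
  p(1,3)=2/41: -0.0488 × log₂(0.0488) = 0.2126
  p(2,0)=2/41: -0.0488 × log₂(0.0488) = 0.2126
  p(2,1)=5/41: -0.1220 × log₂(0.1220) = 0.3702
  p(2,2)=2/41: -0.0488 × log₂(0.0488) = 0.2126
  p(2,3)=3/41: -0.0732 × log₂(0.0732) = 0.2760
  p(3,0)=3/41: -0.0732 × log₂(0.0732) = 0.2760
  p(3,1)=1/41: -0.0244 × log₂(0.0244) = 0.1307
  p(3,2)=1/41: -0.0244 × log₂(0.0244) = 0.1307
  p(3,3)=5/41: -0.1220 × log₂(0.1220) = 0.3702
H(X,Y) = 3.8092 bits


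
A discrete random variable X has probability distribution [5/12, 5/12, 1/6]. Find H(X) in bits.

H(X) = -Σ p(x) log₂ p(x)
  -5/12 × log₂(5/12) = 0.5263
  -5/12 × log₂(5/12) = 0.5263
  -1/6 × log₂(1/6) = 0.4308
H(X) = 1.4834 bits


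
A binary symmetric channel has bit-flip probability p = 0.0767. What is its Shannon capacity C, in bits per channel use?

For BSC with error probability p:
C = 1 - H(p) where H(p) is binary entropy
H(0.0767) = -0.0767 × log₂(0.0767) - 0.9233 × log₂(0.9233)
H(p) = 0.3904
C = 1 - 0.3904 = 0.6096 bits/use


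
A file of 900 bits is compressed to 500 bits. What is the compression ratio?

Compression ratio = Original / Compressed
= 900 / 500 = 1.80:1


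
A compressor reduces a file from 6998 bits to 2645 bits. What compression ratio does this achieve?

Compression ratio = Original / Compressed
= 6998 / 2645 = 2.65:1


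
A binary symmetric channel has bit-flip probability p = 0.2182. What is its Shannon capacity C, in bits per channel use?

For BSC with error probability p:
C = 1 - H(p) where H(p) is binary entropy
H(0.2182) = -0.2182 × log₂(0.2182) - 0.7818 × log₂(0.7818)
H(p) = 0.7569
C = 1 - 0.7569 = 0.2431 bits/use


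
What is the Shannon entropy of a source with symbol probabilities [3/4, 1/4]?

H(X) = -Σ p(x) log₂ p(x)
  -3/4 × log₂(3/4) = 0.3113
  -1/4 × log₂(1/4) = 0.5000
H(X) = 0.8113 bits


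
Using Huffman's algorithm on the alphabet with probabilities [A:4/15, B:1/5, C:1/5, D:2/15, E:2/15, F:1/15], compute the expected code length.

Huffman tree construction:
Combine smallest probabilities repeatedly
Resulting codes:
  A: 10 (length 2)
  B: 111 (length 3)
  C: 00 (length 2)
  D: 011 (length 3)
  E: 110 (length 3)
  F: 010 (length 3)
Average length = Σ p(s) × length(s) = 2.5333 bits


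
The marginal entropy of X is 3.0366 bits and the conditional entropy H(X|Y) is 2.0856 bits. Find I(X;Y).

I(X;Y) = H(X) - H(X|Y)
I(X;Y) = 3.0366 - 2.0856 = 0.951 bits


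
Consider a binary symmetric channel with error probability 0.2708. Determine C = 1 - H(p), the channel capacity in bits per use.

For BSC with error probability p:
C = 1 - H(p) where H(p) is binary entropy
H(0.2708) = -0.2708 × log₂(0.2708) - 0.7292 × log₂(0.7292)
H(p) = 0.8426
C = 1 - 0.8426 = 0.1574 bits/use


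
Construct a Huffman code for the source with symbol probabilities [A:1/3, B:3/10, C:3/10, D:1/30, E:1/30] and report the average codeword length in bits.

Huffman tree construction:
Combine smallest probabilities repeatedly
Resulting codes:
  A: 11 (length 2)
  B: 01 (length 2)
  C: 10 (length 2)
  D: 000 (length 3)
  E: 001 (length 3)
Average length = Σ p(s) × length(s) = 2.0667 bits


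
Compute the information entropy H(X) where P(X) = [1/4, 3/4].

H(X) = -Σ p(x) log₂ p(x)
  -1/4 × log₂(1/4) = 0.5000
  -3/4 × log₂(3/4) = 0.3113
H(X) = 0.8113 bits


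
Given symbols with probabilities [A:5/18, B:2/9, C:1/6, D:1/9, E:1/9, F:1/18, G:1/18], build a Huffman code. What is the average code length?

Huffman tree construction:
Combine smallest probabilities repeatedly
Resulting codes:
  A: 10 (length 2)
  B: 00 (length 2)
  C: 111 (length 3)
  D: 010 (length 3)
  E: 011 (length 3)
  F: 1100 (length 4)
  G: 1101 (length 4)
Average length = Σ p(s) × length(s) = 2.6111 bits


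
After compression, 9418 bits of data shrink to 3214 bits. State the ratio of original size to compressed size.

Compression ratio = Original / Compressed
= 9418 / 3214 = 2.93:1


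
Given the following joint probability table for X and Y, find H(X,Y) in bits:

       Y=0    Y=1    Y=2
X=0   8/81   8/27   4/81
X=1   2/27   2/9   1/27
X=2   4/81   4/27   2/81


H(X,Y) = -Σ p(x,y) log₂ p(x,y)
  p(0,0)=8/81: -0.0988 × log₂(0.0988) = 0.3299
  p(0,1)=8/27: -0.2963 × log₂(0.2963) = 0.5200
  p(0,2)=4/81: -0.0494 × log₂(0.0494) = 0.2143
  p(1,0)=2/27: -0.0741 × log₂(0.0741) = 0.2781
  p(1,1)=2/9: -0.2222 × log₂(0.2222) = 0.4822
  p(1,2)=1/27: -0.0370 × log₂(0.0370) = 0.1761
  p(2,0)=4/81: -0.0494 × log₂(0.0494) = 0.2143
  p(2,1)=4/27: -0.1481 × log₂(0.1481) = 0.4081
  p(2,2)=2/81: -0.0247 × log₂(0.0247) = 0.1318
H(X,Y) = 2.7549 bits


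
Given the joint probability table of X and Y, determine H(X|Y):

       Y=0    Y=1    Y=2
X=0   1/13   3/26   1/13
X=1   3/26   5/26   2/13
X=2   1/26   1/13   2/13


H(X|Y) = Σ_y p(y) H(X|Y=y)
  p(Y=0) = 3/13, H(X|Y=0) = 1.4591
  p(Y=1) = 5/13, H(X|Y=1) = 1.4855
  p(Y=2) = 5/13, H(X|Y=2) = 1.5219
H(X|Y) = 0.2308×1.4591 + 0.3846×1.4855 + 0.3846×1.5219 = 1.4934 bits


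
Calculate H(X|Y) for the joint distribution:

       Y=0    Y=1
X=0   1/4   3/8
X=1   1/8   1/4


H(X|Y) = Σ_y p(y) H(X|Y=y)
  p(Y=0) = 3/8, H(X|Y=0) = 0.9183
  p(Y=1) = 5/8, H(X|Y=1) = 0.9710
H(X|Y) = 0.3750×0.9183 + 0.6250×0.9710 = 0.9512 bits


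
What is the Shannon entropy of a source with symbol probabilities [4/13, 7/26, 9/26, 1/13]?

H(X) = -Σ p(x) log₂ p(x)
  -4/13 × log₂(4/13) = 0.5232
  -7/26 × log₂(7/26) = 0.5097
  -9/26 × log₂(9/26) = 0.5298
  -1/13 × log₂(1/13) = 0.2846
H(X) = 1.8473 bits


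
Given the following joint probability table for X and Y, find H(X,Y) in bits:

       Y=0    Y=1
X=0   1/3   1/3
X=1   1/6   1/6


H(X,Y) = -Σ p(x,y) log₂ p(x,y)
  p(0,0)=1/3: -0.3333 × log₂(0.3333) = 0.5283
  p(0,1)=1/3: -0.3333 × log₂(0.3333) = 0.5283
  p(1,0)=1/6: -0.1667 × log₂(0.1667) = 0.4308
  p(1,1)=1/6: -0.1667 × log₂(0.1667) = 0.4308
H(X,Y) = 1.9183 bits


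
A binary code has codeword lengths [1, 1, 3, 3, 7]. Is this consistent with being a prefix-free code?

Kraft inequality: Σ 2^(-l_i) ≤ 1 for prefix-free code
Calculating: 2^(-1) + 2^(-1) + 2^(-3) + 2^(-3) + 2^(-7)
= 0.5 + 0.5 + 0.125 + 0.125 + 0.0078125
= 1.2578
Since 1.2578 > 1, prefix-free code does not exist


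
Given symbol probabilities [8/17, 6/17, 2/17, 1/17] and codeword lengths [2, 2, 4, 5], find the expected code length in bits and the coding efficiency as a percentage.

Average length L = Σ p_i × l_i = 2.4118 bits
Entropy H = 1.6457 bits
Efficiency η = H/L × 100% = 68.24%


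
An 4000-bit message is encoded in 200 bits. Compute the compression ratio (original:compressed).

Compression ratio = Original / Compressed
= 4000 / 200 = 20.00:1


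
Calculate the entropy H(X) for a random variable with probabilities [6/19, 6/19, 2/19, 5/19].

H(X) = -Σ p(x) log₂ p(x)
  -6/19 × log₂(6/19) = 0.5251
  -6/19 × log₂(6/19) = 0.5251
  -2/19 × log₂(2/19) = 0.3419
  -5/19 × log₂(5/19) = 0.5068
H(X) = 1.8990 bits


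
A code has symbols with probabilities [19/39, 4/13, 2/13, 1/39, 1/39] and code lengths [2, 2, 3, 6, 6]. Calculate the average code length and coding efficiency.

Average length L = Σ p_i × l_i = 2.3590 bits
Entropy H = 1.7151 bits
Efficiency η = H/L × 100% = 72.71%


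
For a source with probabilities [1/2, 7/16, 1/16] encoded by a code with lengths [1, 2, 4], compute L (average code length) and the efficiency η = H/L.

Average length L = Σ p_i × l_i = 1.6250 bits
Entropy H = 1.2718 bits
Efficiency η = H/L × 100% = 78.26%


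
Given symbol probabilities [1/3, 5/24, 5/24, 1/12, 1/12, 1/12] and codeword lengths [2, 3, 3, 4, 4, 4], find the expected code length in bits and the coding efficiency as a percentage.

Average length L = Σ p_i × l_i = 2.9167 bits
Entropy H = 2.3675 bits
Efficiency η = H/L × 100% = 81.17%


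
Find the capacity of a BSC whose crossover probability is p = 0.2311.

For BSC with error probability p:
C = 1 - H(p) where H(p) is binary entropy
H(0.2311) = -0.2311 × log₂(0.2311) - 0.7689 × log₂(0.7689)
H(p) = 0.7799
C = 1 - 0.7799 = 0.2201 bits/use


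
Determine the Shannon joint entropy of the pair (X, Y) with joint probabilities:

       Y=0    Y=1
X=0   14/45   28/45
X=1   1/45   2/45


H(X,Y) = -Σ p(x,y) log₂ p(x,y)
  p(0,0)=14/45: -0.3111 × log₂(0.3111) = 0.5241
  p(0,1)=28/45: -0.6222 × log₂(0.6222) = 0.4259
  p(1,0)=1/45: -0.0222 × log₂(0.0222) = 0.1220
  p(1,1)=2/45: -0.0444 × log₂(0.0444) = 0.1996
H(X,Y) = 1.2717 bits


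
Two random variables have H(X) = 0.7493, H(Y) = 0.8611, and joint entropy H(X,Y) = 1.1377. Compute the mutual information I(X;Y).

I(X;Y) = H(X) + H(Y) - H(X,Y)
I(X;Y) = 0.7493 + 0.8611 - 1.1377 = 0.4727 bits


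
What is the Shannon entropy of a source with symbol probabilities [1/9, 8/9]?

H(X) = -Σ p(x) log₂ p(x)
  -1/9 × log₂(1/9) = 0.3522
  -8/9 × log₂(8/9) = 0.1510
H(X) = 0.5033 bits


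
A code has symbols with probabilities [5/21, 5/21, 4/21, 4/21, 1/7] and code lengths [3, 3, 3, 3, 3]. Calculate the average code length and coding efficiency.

Average length L = Σ p_i × l_i = 3.0000 bits
Entropy H = 2.2983 bits
Efficiency η = H/L × 100% = 76.61%


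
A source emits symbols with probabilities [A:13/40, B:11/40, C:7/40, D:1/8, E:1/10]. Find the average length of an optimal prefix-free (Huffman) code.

Huffman tree construction:
Combine smallest probabilities repeatedly
Resulting codes:
  A: 11 (length 2)
  B: 10 (length 2)
  C: 00 (length 2)
  D: 011 (length 3)
  E: 010 (length 3)
Average length = Σ p(s) × length(s) = 2.2250 bits


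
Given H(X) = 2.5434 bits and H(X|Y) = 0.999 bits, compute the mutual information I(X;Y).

I(X;Y) = H(X) - H(X|Y)
I(X;Y) = 2.5434 - 0.999 = 1.5444 bits


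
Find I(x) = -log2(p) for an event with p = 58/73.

Information content I(x) = -log₂(p(x))
I = -log₂(58/73) = -log₂(0.7945)
I = 0.3318 bits


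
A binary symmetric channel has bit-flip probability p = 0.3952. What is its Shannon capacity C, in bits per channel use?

For BSC with error probability p:
C = 1 - H(p) where H(p) is binary entropy
H(0.3952) = -0.3952 × log₂(0.3952) - 0.6048 × log₂(0.6048)
H(p) = 0.9681
C = 1 - 0.9681 = 0.0319 bits/use


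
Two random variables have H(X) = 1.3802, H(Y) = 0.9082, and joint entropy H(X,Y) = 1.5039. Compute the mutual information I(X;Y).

I(X;Y) = H(X) + H(Y) - H(X,Y)
I(X;Y) = 1.3802 + 0.9082 - 1.5039 = 0.7845 bits


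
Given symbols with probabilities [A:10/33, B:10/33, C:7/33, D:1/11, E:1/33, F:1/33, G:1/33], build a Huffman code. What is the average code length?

Huffman tree construction:
Combine smallest probabilities repeatedly
Resulting codes:
  A: 10 (length 2)
  B: 11 (length 2)
  C: 01 (length 2)
  D: 000 (length 3)
  E: 00110 (length 5)
  F: 00111 (length 5)
  G: 0010 (length 4)
Average length = Σ p(s) × length(s) = 2.3333 bits


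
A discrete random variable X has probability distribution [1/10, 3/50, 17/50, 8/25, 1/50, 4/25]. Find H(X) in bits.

H(X) = -Σ p(x) log₂ p(x)
  -1/10 × log₂(1/10) = 0.3322
  -3/50 × log₂(3/50) = 0.2435
  -17/50 × log₂(17/50) = 0.5292
  -8/25 × log₂(8/25) = 0.5260
  -1/50 × log₂(1/50) = 0.1129
  -4/25 × log₂(4/25) = 0.4230
H(X) = 2.1668 bits


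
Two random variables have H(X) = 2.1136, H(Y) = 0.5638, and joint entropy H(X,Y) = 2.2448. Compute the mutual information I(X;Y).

I(X;Y) = H(X) + H(Y) - H(X,Y)
I(X;Y) = 2.1136 + 0.5638 - 2.2448 = 0.4326 bits


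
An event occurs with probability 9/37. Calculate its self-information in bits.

Information content I(x) = -log₂(p(x))
I = -log₂(9/37) = -log₂(0.2432)
I = 2.0395 bits


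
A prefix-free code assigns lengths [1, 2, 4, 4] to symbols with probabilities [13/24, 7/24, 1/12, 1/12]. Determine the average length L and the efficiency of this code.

Average length L = Σ p_i × l_i = 1.7917 bits
Entropy H = 1.5951 bits
Efficiency η = H/L × 100% = 89.03%


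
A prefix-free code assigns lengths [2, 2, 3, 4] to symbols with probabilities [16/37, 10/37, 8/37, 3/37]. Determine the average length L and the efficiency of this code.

Average length L = Σ p_i × l_i = 2.3784 bits
Entropy H = 1.8047 bits
Efficiency η = H/L × 100% = 75.88%


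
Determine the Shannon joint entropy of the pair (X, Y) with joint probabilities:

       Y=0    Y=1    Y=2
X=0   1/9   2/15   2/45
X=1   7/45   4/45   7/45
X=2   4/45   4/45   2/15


H(X,Y) = -Σ p(x,y) log₂ p(x,y)
  p(0,0)=1/9: -0.1111 × log₂(0.1111) = 0.3522
  p(0,1)=2/15: -0.1333 × log₂(0.1333) = 0.3876
  p(0,2)=2/45: -0.0444 × log₂(0.0444) = 0.1996
  p(1,0)=7/45: -0.1556 × log₂(0.1556) = 0.4176
  p(1,1)=4/45: -0.0889 × log₂(0.0889) = 0.3104
  p(1,2)=7/45: -0.1556 × log₂(0.1556) = 0.4176
  p(2,0)=4/45: -0.0889 × log₂(0.0889) = 0.3104
  p(2,1)=4/45: -0.0889 × log₂(0.0889) = 0.3104
  p(2,2)=2/15: -0.1333 × log₂(0.1333) = 0.3876
H(X,Y) = 3.0934 bits


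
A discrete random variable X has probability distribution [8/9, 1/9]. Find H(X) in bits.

H(X) = -Σ p(x) log₂ p(x)
  -8/9 × log₂(8/9) = 0.1510
  -1/9 × log₂(1/9) = 0.3522
H(X) = 0.5033 bits


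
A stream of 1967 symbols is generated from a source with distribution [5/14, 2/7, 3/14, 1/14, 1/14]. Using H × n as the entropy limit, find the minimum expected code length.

Entropy H = 2.0670 bits/symbol
Minimum bits = H × n = 2.0670 × 1967
= 4065.85 bits


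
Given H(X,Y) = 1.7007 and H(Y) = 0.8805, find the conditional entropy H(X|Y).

Chain rule: H(X,Y) = H(X|Y) + H(Y)
H(X|Y) = H(X,Y) - H(Y) = 1.7007 - 0.8805 = 0.8202 bits


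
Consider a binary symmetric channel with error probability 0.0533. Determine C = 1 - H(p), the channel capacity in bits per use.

For BSC with error probability p:
C = 1 - H(p) where H(p) is binary entropy
H(0.0533) = -0.0533 × log₂(0.0533) - 0.9467 × log₂(0.9467)
H(p) = 0.3003
C = 1 - 0.3003 = 0.6997 bits/use


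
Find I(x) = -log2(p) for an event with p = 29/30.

Information content I(x) = -log₂(p(x))
I = -log₂(29/30) = -log₂(0.9667)
I = 0.0489 bits


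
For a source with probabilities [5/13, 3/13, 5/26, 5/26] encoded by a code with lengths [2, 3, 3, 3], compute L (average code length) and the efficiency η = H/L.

Average length L = Σ p_i × l_i = 2.6154 bits
Entropy H = 1.9332 bits
Efficiency η = H/L × 100% = 73.92%


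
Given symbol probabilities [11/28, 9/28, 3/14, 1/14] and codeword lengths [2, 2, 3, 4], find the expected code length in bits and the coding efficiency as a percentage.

Average length L = Σ p_i × l_i = 2.3571 bits
Entropy H = 1.8040 bits
Efficiency η = H/L × 100% = 76.53%


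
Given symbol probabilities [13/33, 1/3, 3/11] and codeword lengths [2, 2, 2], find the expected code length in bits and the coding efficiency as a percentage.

Average length L = Σ p_i × l_i = 2.0000 bits
Entropy H = 1.5690 bits
Efficiency η = H/L × 100% = 78.45%


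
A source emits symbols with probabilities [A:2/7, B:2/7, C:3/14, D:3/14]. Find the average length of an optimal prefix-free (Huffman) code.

Huffman tree construction:
Combine smallest probabilities repeatedly
Resulting codes:
  A: 10 (length 2)
  B: 11 (length 2)
  C: 00 (length 2)
  D: 01 (length 2)
Average length = Σ p(s) × length(s) = 2.0000 bits


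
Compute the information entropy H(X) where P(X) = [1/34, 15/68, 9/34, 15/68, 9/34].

H(X) = -Σ p(x) log₂ p(x)
  -1/34 × log₂(1/34) = 0.1496
  -15/68 × log₂(15/68) = 0.4810
  -9/34 × log₂(9/34) = 0.5076
  -15/68 × log₂(15/68) = 0.4810
  -9/34 × log₂(9/34) = 0.5076
H(X) = 2.1268 bits


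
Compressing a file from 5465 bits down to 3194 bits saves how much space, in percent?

Space savings = (1 - Compressed/Original) × 100%
= (1 - 3194/5465) × 100%
= 41.56%


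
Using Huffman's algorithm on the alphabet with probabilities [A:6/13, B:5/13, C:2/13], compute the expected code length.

Huffman tree construction:
Combine smallest probabilities repeatedly
Resulting codes:
  A: 0 (length 1)
  B: 11 (length 2)
  C: 10 (length 2)
Average length = Σ p(s) × length(s) = 1.5385 bits


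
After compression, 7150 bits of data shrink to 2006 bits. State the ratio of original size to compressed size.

Compression ratio = Original / Compressed
= 7150 / 2006 = 3.56:1


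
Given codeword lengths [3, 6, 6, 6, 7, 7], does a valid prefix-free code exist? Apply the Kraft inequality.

Kraft inequality: Σ 2^(-l_i) ≤ 1 for prefix-free code
Calculating: 2^(-3) + 2^(-6) + 2^(-6) + 2^(-6) + 2^(-7) + 2^(-7)
= 0.125 + 0.015625 + 0.015625 + 0.015625 + 0.0078125 + 0.0078125
= 0.1875
Since 0.1875 ≤ 1, prefix-free code exists


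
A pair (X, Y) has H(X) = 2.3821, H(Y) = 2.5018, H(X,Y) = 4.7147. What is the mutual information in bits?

I(X;Y) = H(X) + H(Y) - H(X,Y)
I(X;Y) = 2.3821 + 2.5018 - 4.7147 = 0.1692 bits


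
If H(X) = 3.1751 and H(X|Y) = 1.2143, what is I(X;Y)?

I(X;Y) = H(X) - H(X|Y)
I(X;Y) = 3.1751 - 1.2143 = 1.9608 bits


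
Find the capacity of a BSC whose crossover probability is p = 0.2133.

For BSC with error probability p:
C = 1 - H(p) where H(p) is binary entropy
H(0.2133) = -0.2133 × log₂(0.2133) - 0.7867 × log₂(0.7867)
H(p) = 0.7477
C = 1 - 0.7477 = 0.2523 bits/use


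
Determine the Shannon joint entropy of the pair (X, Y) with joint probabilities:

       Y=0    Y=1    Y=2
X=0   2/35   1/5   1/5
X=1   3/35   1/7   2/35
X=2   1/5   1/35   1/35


H(X,Y) = -Σ p(x,y) log₂ p(x,y)
  p(0,0)=2/35: -0.0571 × log₂(0.0571) = 0.2360
  p(0,1)=1/5: -0.2000 × log₂(0.2000) = 0.4644
  p(0,2)=1/5: -0.2000 × log₂(0.2000) = 0.4644
  p(1,0)=3/35: -0.0857 × log₂(0.0857) = 0.3038
  p(1,1)=1/7: -0.1429 × log₂(0.1429) = 0.4011
  p(1,2)=2/35: -0.0571 × log₂(0.0571) = 0.2360
  p(2,0)=1/5: -0.2000 × log₂(0.2000) = 0.4644
  p(2,1)=1/35: -0.0286 × log₂(0.0286) = 0.1466
  p(2,2)=1/35: -0.0286 × log₂(0.0286) = 0.1466
H(X,Y) = 2.8630 bits


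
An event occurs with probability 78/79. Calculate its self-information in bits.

Information content I(x) = -log₂(p(x))
I = -log₂(78/79) = -log₂(0.9873)
I = 0.0184 bits


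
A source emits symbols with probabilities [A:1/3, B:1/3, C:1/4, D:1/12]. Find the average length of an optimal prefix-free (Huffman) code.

Huffman tree construction:
Combine smallest probabilities repeatedly
Resulting codes:
  A: 10 (length 2)
  B: 11 (length 2)
  C: 01 (length 2)
  D: 00 (length 2)
Average length = Σ p(s) × length(s) = 2.0000 bits


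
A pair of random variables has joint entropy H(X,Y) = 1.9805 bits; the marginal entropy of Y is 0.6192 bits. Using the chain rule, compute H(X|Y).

Chain rule: H(X,Y) = H(X|Y) + H(Y)
H(X|Y) = H(X,Y) - H(Y) = 1.9805 - 0.6192 = 1.3613 bits


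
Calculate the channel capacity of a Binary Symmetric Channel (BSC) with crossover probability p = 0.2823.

For BSC with error probability p:
C = 1 - H(p) where H(p) is binary entropy
H(0.2823) = -0.2823 × log₂(0.2823) - 0.7177 × log₂(0.7177)
H(p) = 0.8586
C = 1 - 0.8586 = 0.1414 bits/use


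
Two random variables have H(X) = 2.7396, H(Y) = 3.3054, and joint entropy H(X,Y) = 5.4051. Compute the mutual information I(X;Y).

I(X;Y) = H(X) + H(Y) - H(X,Y)
I(X;Y) = 2.7396 + 3.3054 - 5.4051 = 0.6399 bits


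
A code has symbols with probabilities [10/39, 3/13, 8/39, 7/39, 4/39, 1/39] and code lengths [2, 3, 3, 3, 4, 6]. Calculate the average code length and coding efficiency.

Average length L = Σ p_i × l_i = 2.9231 bits
Entropy H = 2.3777 bits
Efficiency η = H/L × 100% = 81.34%


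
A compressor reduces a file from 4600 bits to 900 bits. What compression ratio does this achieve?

Compression ratio = Original / Compressed
= 4600 / 900 = 5.11:1


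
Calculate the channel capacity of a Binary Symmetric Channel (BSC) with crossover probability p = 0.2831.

For BSC with error probability p:
C = 1 - H(p) where H(p) is binary entropy
H(0.2831) = -0.2831 × log₂(0.2831) - 0.7169 × log₂(0.7169)
H(p) = 0.8596
C = 1 - 0.8596 = 0.1404 bits/use


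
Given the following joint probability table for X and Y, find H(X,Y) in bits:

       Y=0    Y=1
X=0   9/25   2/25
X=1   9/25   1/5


H(X,Y) = -Σ p(x,y) log₂ p(x,y)
  p(0,0)=9/25: -0.3600 × log₂(0.3600) = 0.5306
  p(0,1)=2/25: -0.0800 × log₂(0.0800) = 0.2915
  p(1,0)=9/25: -0.3600 × log₂(0.3600) = 0.5306
  p(1,1)=1/5: -0.2000 × log₂(0.2000) = 0.4644
H(X,Y) = 1.8171 bits


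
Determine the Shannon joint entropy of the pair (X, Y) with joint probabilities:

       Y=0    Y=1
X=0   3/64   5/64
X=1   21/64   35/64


H(X,Y) = -Σ p(x,y) log₂ p(x,y)
  p(0,0)=3/64: -0.0469 × log₂(0.0469) = 0.2070
  p(0,1)=5/64: -0.0781 × log₂(0.0781) = 0.2873
  p(1,0)=21/64: -0.3281 × log₂(0.3281) = 0.5275
  p(1,1)=35/64: -0.5469 × log₂(0.5469) = 0.4762
H(X,Y) = 1.4980 bits


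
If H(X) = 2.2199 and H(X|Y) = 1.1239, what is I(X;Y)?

I(X;Y) = H(X) - H(X|Y)
I(X;Y) = 2.2199 - 1.1239 = 1.096 bits


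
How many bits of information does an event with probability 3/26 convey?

Information content I(x) = -log₂(p(x))
I = -log₂(3/26) = -log₂(0.1154)
I = 3.1155 bits


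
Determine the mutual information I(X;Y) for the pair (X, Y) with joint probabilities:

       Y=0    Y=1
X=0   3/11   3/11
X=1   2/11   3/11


H(X) = 0.9940, H(Y) = 0.9940, H(X,Y) = 1.9808
I(X;Y) = H(X) + H(Y) - H(X,Y) = 0.0072 bits


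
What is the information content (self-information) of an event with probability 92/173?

Information content I(x) = -log₂(p(x))
I = -log₂(92/173) = -log₂(0.5318)
I = 0.9111 bits


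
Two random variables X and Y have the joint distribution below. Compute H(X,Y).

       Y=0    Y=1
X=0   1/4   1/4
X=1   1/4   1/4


H(X,Y) = -Σ p(x,y) log₂ p(x,y)
  p(0,0)=1/4: -0.2500 × log₂(0.2500) = 0.5000
  p(0,1)=1/4: -0.2500 × log₂(0.2500) = 0.5000
  p(1,0)=1/4: -0.2500 × log₂(0.2500) = 0.5000
  p(1,1)=1/4: -0.2500 × log₂(0.2500) = 0.5000
H(X,Y) = 2.0000 bits


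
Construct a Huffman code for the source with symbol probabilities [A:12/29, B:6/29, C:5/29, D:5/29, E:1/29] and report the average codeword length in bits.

Huffman tree construction:
Combine smallest probabilities repeatedly
Resulting codes:
  A: 0 (length 1)
  B: 111 (length 3)
  C: 101 (length 3)
  D: 110 (length 3)
  E: 100 (length 3)
Average length = Σ p(s) × length(s) = 2.1724 bits


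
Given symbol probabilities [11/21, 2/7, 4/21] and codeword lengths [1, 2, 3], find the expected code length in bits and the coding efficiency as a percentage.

Average length L = Σ p_i × l_i = 1.6667 bits
Entropy H = 1.4607 bits
Efficiency η = H/L × 100% = 87.64%


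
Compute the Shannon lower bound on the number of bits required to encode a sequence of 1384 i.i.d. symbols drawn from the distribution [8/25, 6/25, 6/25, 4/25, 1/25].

Entropy H = 2.1231 bits/symbol
Minimum bits = H × n = 2.1231 × 1384
= 2938.33 bits


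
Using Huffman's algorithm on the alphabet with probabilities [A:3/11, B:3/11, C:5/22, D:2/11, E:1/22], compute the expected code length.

Huffman tree construction:
Combine smallest probabilities repeatedly
Resulting codes:
  A: 10 (length 2)
  B: 11 (length 2)
  C: 00 (length 2)
  D: 011 (length 3)
  E: 010 (length 3)
Average length = Σ p(s) × length(s) = 2.2273 bits


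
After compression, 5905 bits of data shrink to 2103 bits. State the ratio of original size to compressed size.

Compression ratio = Original / Compressed
= 5905 / 2103 = 2.81:1


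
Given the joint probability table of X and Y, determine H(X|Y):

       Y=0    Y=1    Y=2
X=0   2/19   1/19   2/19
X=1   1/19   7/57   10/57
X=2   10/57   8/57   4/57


H(X|Y) = Σ_y p(y) H(X|Y=y)
  p(Y=0) = 1/3, H(X|Y=0) = 1.4330
  p(Y=1) = 6/19, H(X|Y=1) = 1.4807
  p(Y=2) = 20/57, H(X|Y=2) = 1.4855
H(X|Y) = 0.3333×1.4330 + 0.3158×1.4807 + 0.3509×1.4855 = 1.4665 bits


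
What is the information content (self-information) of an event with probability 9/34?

Information content I(x) = -log₂(p(x))
I = -log₂(9/34) = -log₂(0.2647)
I = 1.9175 bits


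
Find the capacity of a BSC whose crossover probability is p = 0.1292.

For BSC with error probability p:
C = 1 - H(p) where H(p) is binary entropy
H(0.1292) = -0.1292 × log₂(0.1292) - 0.8708 × log₂(0.8708)
H(p) = 0.5552
C = 1 - 0.5552 = 0.4448 bits/use


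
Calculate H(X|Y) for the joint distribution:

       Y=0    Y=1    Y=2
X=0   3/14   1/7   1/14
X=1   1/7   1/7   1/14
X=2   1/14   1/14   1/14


H(X|Y) = Σ_y p(y) H(X|Y=y)
  p(Y=0) = 3/7, H(X|Y=0) = 1.4591
  p(Y=1) = 5/14, H(X|Y=1) = 1.5219
  p(Y=2) = 3/14, H(X|Y=2) = 1.5850
H(X|Y) = 0.4286×1.4591 + 0.3571×1.5219 + 0.2143×1.5850 = 1.5085 bits


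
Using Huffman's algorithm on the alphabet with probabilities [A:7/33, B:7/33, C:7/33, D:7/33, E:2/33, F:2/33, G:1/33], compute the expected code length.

Huffman tree construction:
Combine smallest probabilities repeatedly
Resulting codes:
  A: 111 (length 3)
  B: 00 (length 2)
  C: 01 (length 2)
  D: 10 (length 2)
  E: 11011 (length 5)
  F: 1100 (length 4)
  G: 11010 (length 5)
Average length = Σ p(s) × length(s) = 2.6061 bits


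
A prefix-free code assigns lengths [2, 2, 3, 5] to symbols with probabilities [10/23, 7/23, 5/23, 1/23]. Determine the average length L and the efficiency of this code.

Average length L = Σ p_i × l_i = 2.3478 bits
Entropy H = 1.7201 bits
Efficiency η = H/L × 100% = 73.26%


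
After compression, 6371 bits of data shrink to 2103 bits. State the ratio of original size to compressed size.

Compression ratio = Original / Compressed
= 6371 / 2103 = 3.03:1


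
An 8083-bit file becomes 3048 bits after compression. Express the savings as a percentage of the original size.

Space savings = (1 - Compressed/Original) × 100%
= (1 - 3048/8083) × 100%
= 62.29%


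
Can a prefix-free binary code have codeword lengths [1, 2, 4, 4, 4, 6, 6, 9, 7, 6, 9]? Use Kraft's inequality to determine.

Kraft inequality: Σ 2^(-l_i) ≤ 1 for prefix-free code
Calculating: 2^(-1) + 2^(-2) + 2^(-4) + 2^(-4) + 2^(-4) + 2^(-6) + 2^(-6) + 2^(-9) + 2^(-7) + 2^(-6) + 2^(-9)
= 0.5 + 0.25 + 0.0625 + 0.0625 + 0.0625 + 0.015625 + 0.015625 + 0.001953125 + 0.0078125 + 0.015625 + 0.001953125
= 0.9961
Since 0.9961 ≤ 1, prefix-free code exists


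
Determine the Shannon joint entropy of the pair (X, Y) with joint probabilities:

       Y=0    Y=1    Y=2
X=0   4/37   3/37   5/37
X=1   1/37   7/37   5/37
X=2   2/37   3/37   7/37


H(X,Y) = -Σ p(x,y) log₂ p(x,y)
  p(0,0)=4/37: -0.1081 × log₂(0.1081) = 0.3470
  p(0,1)=3/37: -0.0811 × log₂(0.0811) = 0.2939
  p(0,2)=5/37: -0.1351 × log₂(0.1351) = 0.3902
  p(1,0)=1/37: -0.0270 × log₂(0.0270) = 0.1408
  p(1,1)=7/37: -0.1892 × log₂(0.1892) = 0.4545
  p(1,2)=5/37: -0.1351 × log₂(0.1351) = 0.3902
  p(2,0)=2/37: -0.0541 × log₂(0.0541) = 0.2275
  p(2,1)=3/37: -0.0811 × log₂(0.0811) = 0.2939
  p(2,2)=7/37: -0.1892 × log₂(0.1892) = 0.4545
H(X,Y) = 2.9924 bits


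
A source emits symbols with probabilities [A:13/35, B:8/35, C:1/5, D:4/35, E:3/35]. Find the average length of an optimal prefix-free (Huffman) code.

Huffman tree construction:
Combine smallest probabilities repeatedly
Resulting codes:
  A: 11 (length 2)
  B: 10 (length 2)
  C: 00 (length 2)
  D: 011 (length 3)
  E: 010 (length 3)
Average length = Σ p(s) × length(s) = 2.2000 bits


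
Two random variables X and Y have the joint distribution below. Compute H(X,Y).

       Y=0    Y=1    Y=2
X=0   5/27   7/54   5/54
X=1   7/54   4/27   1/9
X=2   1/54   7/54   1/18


H(X,Y) = -Σ p(x,y) log₂ p(x,y)
  p(0,0)=5/27: -0.1852 × log₂(0.1852) = 0.4505
  p(0,1)=7/54: -0.1296 × log₂(0.1296) = 0.3821
  p(0,2)=5/54: -0.0926 × log₂(0.0926) = 0.3179
  p(1,0)=7/54: -0.1296 × log₂(0.1296) = 0.3821
  p(1,1)=4/27: -0.1481 × log₂(0.1481) = 0.4081
  p(1,2)=1/9: -0.1111 × log₂(0.1111) = 0.3522
  p(2,0)=1/54: -0.0185 × log₂(0.0185) = 0.1066
  p(2,1)=7/54: -0.1296 × log₂(0.1296) = 0.3821
  p(2,2)=1/18: -0.0556 × log₂(0.0556) = 0.2317
H(X,Y) = 3.0133 bits


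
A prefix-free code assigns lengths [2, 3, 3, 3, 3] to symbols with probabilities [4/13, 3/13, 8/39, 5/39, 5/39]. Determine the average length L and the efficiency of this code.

Average length L = Σ p_i × l_i = 2.6923 bits
Entropy H = 2.2401 bits
Efficiency η = H/L × 100% = 83.20%


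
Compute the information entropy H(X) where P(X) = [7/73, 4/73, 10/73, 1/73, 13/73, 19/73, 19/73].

H(X) = -Σ p(x) log₂ p(x)
  -7/73 × log₂(7/73) = 0.3243
  -4/73 × log₂(4/73) = 0.2296
  -10/73 × log₂(10/73) = 0.3929
  -1/73 × log₂(1/73) = 0.0848
  -13/73 × log₂(13/73) = 0.4433
  -19/73 × log₂(19/73) = 0.5054
  -19/73 × log₂(19/73) = 0.5054
H(X) = 2.4857 bits


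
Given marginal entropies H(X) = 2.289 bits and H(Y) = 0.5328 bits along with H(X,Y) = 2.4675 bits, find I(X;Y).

I(X;Y) = H(X) + H(Y) - H(X,Y)
I(X;Y) = 2.289 + 0.5328 - 2.4675 = 0.3543 bits


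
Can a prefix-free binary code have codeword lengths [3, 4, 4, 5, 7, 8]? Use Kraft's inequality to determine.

Kraft inequality: Σ 2^(-l_i) ≤ 1 for prefix-free code
Calculating: 2^(-3) + 2^(-4) + 2^(-4) + 2^(-5) + 2^(-7) + 2^(-8)
= 0.125 + 0.0625 + 0.0625 + 0.03125 + 0.0078125 + 0.00390625
= 0.2930
Since 0.2930 ≤ 1, prefix-free code exists


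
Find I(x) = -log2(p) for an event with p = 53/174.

Information content I(x) = -log₂(p(x))
I = -log₂(53/174) = -log₂(0.3046)
I = 1.7150 bits


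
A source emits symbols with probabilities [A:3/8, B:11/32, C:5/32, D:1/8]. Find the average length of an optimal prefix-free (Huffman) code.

Huffman tree construction:
Combine smallest probabilities repeatedly
Resulting codes:
  A: 0 (length 1)
  B: 11 (length 2)
  C: 101 (length 3)
  D: 100 (length 3)
Average length = Σ p(s) × length(s) = 1.9062 bits


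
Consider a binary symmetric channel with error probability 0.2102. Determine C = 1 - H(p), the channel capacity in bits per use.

For BSC with error probability p:
C = 1 - H(p) where H(p) is binary entropy
H(0.2102) = -0.2102 × log₂(0.2102) - 0.7898 × log₂(0.7898)
H(p) = 0.7419
C = 1 - 0.7419 = 0.2581 bits/use


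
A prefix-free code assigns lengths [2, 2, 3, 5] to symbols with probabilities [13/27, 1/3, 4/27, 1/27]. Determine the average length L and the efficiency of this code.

Average length L = Σ p_i × l_i = 2.2593 bits
Entropy H = 1.6203 bits
Efficiency η = H/L × 100% = 71.72%


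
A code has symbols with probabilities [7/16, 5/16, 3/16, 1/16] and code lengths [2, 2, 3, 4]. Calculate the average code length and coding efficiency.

Average length L = Σ p_i × l_i = 2.3125 bits
Entropy H = 1.7490 bits
Efficiency η = H/L × 100% = 75.63%


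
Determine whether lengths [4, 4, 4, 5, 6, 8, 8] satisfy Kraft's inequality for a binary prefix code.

Kraft inequality: Σ 2^(-l_i) ≤ 1 for prefix-free code
Calculating: 2^(-4) + 2^(-4) + 2^(-4) + 2^(-5) + 2^(-6) + 2^(-8) + 2^(-8)
= 0.0625 + 0.0625 + 0.0625 + 0.03125 + 0.015625 + 0.00390625 + 0.00390625
= 0.2422
Since 0.2422 ≤ 1, prefix-free code exists


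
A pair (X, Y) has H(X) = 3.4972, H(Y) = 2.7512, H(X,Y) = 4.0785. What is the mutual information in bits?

I(X;Y) = H(X) + H(Y) - H(X,Y)
I(X;Y) = 3.4972 + 2.7512 - 4.0785 = 2.1699 bits


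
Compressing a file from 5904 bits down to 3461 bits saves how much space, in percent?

Space savings = (1 - Compressed/Original) × 100%
= (1 - 3461/5904) × 100%
= 41.38%


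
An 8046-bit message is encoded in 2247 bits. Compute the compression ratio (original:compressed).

Compression ratio = Original / Compressed
= 8046 / 2247 = 3.58:1


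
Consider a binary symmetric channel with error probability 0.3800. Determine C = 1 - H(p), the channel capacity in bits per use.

For BSC with error probability p:
C = 1 - H(p) where H(p) is binary entropy
H(0.3800) = -0.3800 × log₂(0.3800) - 0.6200 × log₂(0.6200)
H(p) = 0.9580
C = 1 - 0.9580 = 0.0420 bits/use


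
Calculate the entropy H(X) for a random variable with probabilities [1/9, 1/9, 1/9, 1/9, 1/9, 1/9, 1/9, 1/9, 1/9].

H(X) = -Σ p(x) log₂ p(x)
  -1/9 × log₂(1/9) = 0.3522
  -1/9 × log₂(1/9) = 0.3522
  -1/9 × log₂(1/9) = 0.3522
  -1/9 × log₂(1/9) = 0.3522
  -1/9 × log₂(1/9) = 0.3522
  -1/9 × log₂(1/9) = 0.3522
  -1/9 × log₂(1/9) = 0.3522
  -1/9 × log₂(1/9) = 0.3522
  -1/9 × log₂(1/9) = 0.3522
H(X) = 3.1699 bits


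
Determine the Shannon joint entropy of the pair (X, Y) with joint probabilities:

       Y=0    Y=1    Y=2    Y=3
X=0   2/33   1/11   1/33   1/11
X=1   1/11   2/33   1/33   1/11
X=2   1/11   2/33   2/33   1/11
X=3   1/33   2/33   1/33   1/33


H(X,Y) = -Σ p(x,y) log₂ p(x,y)
  p(0,0)=2/33: -0.0606 × log₂(0.0606) = 0.2451
  p(0,1)=1/11: -0.0909 × log₂(0.0909) = 0.3145
  p(0,2)=1/33: -0.0303 × log₂(0.0303) = 0.1529
  p(0,3)=1/11: -0.0909 × log₂(0.0909) = 0.3145
  p(1,0)=1/11: -0.0909 × log₂(0.0909) = 0.3145
  p(1,1)=2/33: -0.0606 × log₂(0.0606) = 0.2451
  p(1,2)=1/33: -0.0303 × log₂(0.0303) = 0.1529
  p(1,3)=1/11: -0.0909 × log₂(0.0909) = 0.3145
  p(2,0)=1/11: -0.0909 × log₂(0.0909) = 0.3145
  p(2,1)=2/33: -0.0606 × log₂(0.0606) = 0.2451
  p(2,2)=2/33: -0.0606 × log₂(0.0606) = 0.2451
  p(2,3)=1/11: -0.0909 × log₂(0.0909) = 0.3145
  p(3,0)=1/33: -0.0303 × log₂(0.0303) = 0.1529
  p(3,1)=2/33: -0.0606 × log₂(0.0606) = 0.2451
  p(3,2)=1/33: -0.0303 × log₂(0.0303) = 0.1529
  p(3,3)=1/33: -0.0303 × log₂(0.0303) = 0.1529
H(X,Y) = 3.8768 bits


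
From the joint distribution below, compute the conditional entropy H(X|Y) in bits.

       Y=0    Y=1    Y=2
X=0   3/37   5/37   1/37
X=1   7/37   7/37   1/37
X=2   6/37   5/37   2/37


H(X|Y) = Σ_y p(y) H(X|Y=y)
  p(Y=0) = 16/37, H(X|Y=0) = 1.5052
  p(Y=1) = 17/37, H(X|Y=1) = 1.5657
  p(Y=2) = 4/37, H(X|Y=2) = 1.5000
H(X|Y) = 0.4324×1.5052 + 0.4595×1.5657 + 0.1081×1.5000 = 1.5324 bits


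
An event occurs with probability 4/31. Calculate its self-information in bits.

Information content I(x) = -log₂(p(x))
I = -log₂(4/31) = -log₂(0.1290)
I = 2.9542 bits


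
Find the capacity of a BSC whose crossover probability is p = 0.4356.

For BSC with error probability p:
C = 1 - H(p) where H(p) is binary entropy
H(0.4356) = -0.4356 × log₂(0.4356) - 0.5644 × log₂(0.5644)
H(p) = 0.9880
C = 1 - 0.9880 = 0.0120 bits/use


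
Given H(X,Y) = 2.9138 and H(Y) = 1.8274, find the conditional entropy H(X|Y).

Chain rule: H(X,Y) = H(X|Y) + H(Y)
H(X|Y) = H(X,Y) - H(Y) = 2.9138 - 1.8274 = 1.0864 bits


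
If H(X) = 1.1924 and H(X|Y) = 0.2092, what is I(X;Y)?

I(X;Y) = H(X) - H(X|Y)
I(X;Y) = 1.1924 - 0.2092 = 0.9832 bits


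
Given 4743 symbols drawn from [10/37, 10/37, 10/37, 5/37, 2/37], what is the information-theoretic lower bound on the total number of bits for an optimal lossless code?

Entropy H = 2.1482 bits/symbol
Minimum bits = H × n = 2.1482 × 4743
= 10188.77 bits


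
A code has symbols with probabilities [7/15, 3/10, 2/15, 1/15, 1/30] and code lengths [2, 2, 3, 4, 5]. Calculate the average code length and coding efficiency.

Average length L = Σ p_i × l_i = 2.3667 bits
Entropy H = 1.8458 bits
Efficiency η = H/L × 100% = 77.99%


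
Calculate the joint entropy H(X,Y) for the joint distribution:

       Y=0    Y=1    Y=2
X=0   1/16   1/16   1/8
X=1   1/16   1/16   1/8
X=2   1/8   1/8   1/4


H(X,Y) = -Σ p(x,y) log₂ p(x,y)
  p(0,0)=1/16: -0.0625 × log₂(0.0625) = 0.2500
  p(0,1)=1/16: -0.0625 × log₂(0.0625) = 0.2500
  p(0,2)=1/8: -0.1250 × log₂(0.1250) = 0.3750
  p(1,0)=1/16: -0.0625 × log₂(0.0625) = 0.2500
  p(1,1)=1/16: -0.0625 × log₂(0.0625) = 0.2500
  p(1,2)=1/8: -0.1250 × log₂(0.1250) = 0.3750
  p(2,0)=1/8: -0.1250 × log₂(0.1250) = 0.3750
  p(2,1)=1/8: -0.1250 × log₂(0.1250) = 0.3750
  p(2,2)=1/4: -0.2500 × log₂(0.2500) = 0.5000
H(X,Y) = 3.0000 bits
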